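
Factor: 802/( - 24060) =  - 2^( - 1)  *  3^( - 1)*5^( - 1) = - 1/30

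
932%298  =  38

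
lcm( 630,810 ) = 5670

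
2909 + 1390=4299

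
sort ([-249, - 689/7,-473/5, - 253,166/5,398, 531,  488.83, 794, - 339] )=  [  -  339,  -  253, - 249, - 689/7, - 473/5,  166/5,398,488.83,  531, 794]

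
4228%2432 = 1796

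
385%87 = 37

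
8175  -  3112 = 5063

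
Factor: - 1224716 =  - 2^2*223^1*1373^1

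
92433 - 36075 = 56358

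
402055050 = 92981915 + 309073135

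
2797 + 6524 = 9321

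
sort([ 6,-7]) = [ - 7,6 ]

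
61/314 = 61/314=0.19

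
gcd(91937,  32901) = 1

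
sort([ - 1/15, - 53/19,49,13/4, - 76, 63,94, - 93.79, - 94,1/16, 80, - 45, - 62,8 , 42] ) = [ - 94,  -  93.79,-76, - 62,  -  45,-53/19, - 1/15,1/16,13/4,8,  42, 49, 63, 80,94] 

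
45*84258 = 3791610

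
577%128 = 65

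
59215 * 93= 5506995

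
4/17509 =4/17509= 0.00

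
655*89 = 58295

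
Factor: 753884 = 2^2 * 29^1*67^1*97^1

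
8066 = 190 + 7876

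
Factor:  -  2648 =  - 2^3*331^1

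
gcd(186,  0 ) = 186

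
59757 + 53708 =113465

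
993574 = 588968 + 404606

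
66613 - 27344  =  39269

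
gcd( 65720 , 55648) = 8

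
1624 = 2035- 411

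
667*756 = 504252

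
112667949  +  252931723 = 365599672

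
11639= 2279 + 9360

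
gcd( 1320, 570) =30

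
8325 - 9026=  - 701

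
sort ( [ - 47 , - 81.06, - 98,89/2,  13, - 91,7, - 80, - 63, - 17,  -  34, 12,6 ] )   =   [ - 98, - 91, - 81.06,-80, - 63, - 47,-34, - 17,6,7, 12, 13,89/2] 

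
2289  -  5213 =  - 2924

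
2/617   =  2/617  =  0.00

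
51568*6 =309408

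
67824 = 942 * 72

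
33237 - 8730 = 24507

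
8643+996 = 9639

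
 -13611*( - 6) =81666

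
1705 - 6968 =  - 5263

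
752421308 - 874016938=- 121595630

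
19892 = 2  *9946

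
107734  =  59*1826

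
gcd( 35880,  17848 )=184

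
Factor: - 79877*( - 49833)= 3980510541 = 3^2*7^3 * 113^1*11411^1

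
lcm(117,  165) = 6435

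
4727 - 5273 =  - 546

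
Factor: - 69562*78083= - 2^1*113^1*691^1*34781^1 = -5431609646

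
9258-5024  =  4234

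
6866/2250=3 + 58/1125 = 3.05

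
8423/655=8423/655 = 12.86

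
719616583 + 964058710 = 1683675293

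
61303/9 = 61303/9= 6811.44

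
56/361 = 56/361  =  0.16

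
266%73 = 47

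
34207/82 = 417 + 13/82 = 417.16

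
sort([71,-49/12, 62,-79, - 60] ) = [ - 79 , - 60,-49/12,62, 71]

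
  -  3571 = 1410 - 4981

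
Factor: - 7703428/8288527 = - 2^2 * 13^( - 1) * 727^( - 1)*877^ ( - 1) * 1925857^1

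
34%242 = 34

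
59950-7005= 52945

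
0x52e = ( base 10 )1326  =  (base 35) 12v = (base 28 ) 1JA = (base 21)303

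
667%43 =22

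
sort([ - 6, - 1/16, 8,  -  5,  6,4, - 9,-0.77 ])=[ - 9 ,-6, - 5  , - 0.77, - 1/16,4,6, 8] 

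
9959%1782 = 1049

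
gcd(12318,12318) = 12318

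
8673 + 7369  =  16042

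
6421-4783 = 1638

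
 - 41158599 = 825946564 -867105163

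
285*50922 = 14512770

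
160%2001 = 160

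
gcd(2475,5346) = 99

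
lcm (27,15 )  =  135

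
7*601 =4207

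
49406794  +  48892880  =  98299674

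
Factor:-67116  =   - 2^2*3^1 * 7^1*17^1 *47^1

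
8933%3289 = 2355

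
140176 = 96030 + 44146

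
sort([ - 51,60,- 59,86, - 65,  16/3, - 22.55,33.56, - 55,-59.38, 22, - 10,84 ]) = [ - 65 , - 59.38 , - 59, - 55, - 51, - 22.55,-10, 16/3, 22, 33.56,60, 84,  86 ] 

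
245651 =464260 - 218609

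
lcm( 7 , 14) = 14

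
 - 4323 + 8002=3679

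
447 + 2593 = 3040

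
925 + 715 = 1640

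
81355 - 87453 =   -  6098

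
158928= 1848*86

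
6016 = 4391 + 1625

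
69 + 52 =121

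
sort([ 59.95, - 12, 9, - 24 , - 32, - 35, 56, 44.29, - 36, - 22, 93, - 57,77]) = [ - 57, - 36, - 35, - 32, - 24,-22, - 12,9,44.29,56, 59.95, 77,93] 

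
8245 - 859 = 7386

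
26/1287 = 2/99 = 0.02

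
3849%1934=1915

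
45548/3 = 45548/3 = 15182.67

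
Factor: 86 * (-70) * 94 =  -  565880 = - 2^3*5^1 *7^1*43^1*47^1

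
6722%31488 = 6722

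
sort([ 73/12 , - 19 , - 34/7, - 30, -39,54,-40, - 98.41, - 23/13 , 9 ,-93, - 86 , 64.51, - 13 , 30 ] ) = [ - 98.41 , - 93,-86, - 40, - 39 , - 30, - 19,-13,  -  34/7, - 23/13, 73/12, 9, 30, 54,64.51] 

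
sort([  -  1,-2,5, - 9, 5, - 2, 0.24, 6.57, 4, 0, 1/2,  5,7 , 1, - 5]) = [-9, - 5,-2, - 2,-1 , 0 , 0.24,  1/2,  1,4,5 , 5 , 5,6.57,7 ]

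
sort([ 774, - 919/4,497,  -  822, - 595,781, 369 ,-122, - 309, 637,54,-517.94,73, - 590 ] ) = [-822 ,-595,-590,  -  517.94, - 309,-919/4,-122,54,73,  369 , 497,637,774, 781] 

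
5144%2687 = 2457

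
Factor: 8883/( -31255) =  - 3^3*5^( - 1 )*19^( - 1 )= - 27/95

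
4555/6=759+1/6 = 759.17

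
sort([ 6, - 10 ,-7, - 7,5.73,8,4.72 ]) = [ - 10, - 7, - 7, 4.72,5.73,6,8 ] 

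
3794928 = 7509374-3714446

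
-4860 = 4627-9487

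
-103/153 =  - 103/153 = - 0.67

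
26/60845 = 26/60845 = 0.00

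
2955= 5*591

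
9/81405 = 1/9045 = 0.00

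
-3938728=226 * (- 17428)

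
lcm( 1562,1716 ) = 121836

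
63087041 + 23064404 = 86151445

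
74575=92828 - 18253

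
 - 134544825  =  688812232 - 823357057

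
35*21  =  735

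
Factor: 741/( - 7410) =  - 2^ ( - 1 ) * 5^( - 1)  =  - 1/10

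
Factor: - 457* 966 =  - 441462 = -2^1*  3^1 * 7^1*  23^1 * 457^1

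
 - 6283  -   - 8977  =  2694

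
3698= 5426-1728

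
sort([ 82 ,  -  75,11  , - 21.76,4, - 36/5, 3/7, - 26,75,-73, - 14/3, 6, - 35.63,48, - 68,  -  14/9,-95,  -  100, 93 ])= [- 100, - 95,-75,-73, - 68,  -  35.63, - 26, - 21.76, - 36/5, - 14/3,  -  14/9, 3/7, 4, 6,11,48, 75, 82,93 ] 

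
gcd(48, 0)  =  48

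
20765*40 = 830600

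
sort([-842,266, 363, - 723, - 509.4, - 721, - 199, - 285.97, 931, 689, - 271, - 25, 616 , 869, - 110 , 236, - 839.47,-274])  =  [ - 842,-839.47 ,  -  723 , - 721, - 509.4, - 285.97,  -  274, - 271, - 199, - 110, - 25,236,266,  363,616, 689, 869,  931]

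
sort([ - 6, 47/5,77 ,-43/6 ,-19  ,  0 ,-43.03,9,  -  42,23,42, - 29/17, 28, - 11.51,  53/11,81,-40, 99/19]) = [-43.03, -42, - 40, - 19,-11.51,  -  43/6 ,  -  6, - 29/17, 0,53/11,99/19,9,47/5,23 , 28,42,77, 81]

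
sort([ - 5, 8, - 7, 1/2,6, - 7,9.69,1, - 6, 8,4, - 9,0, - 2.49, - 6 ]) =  [ - 9,- 7 , - 7,  -  6 , - 6, - 5, - 2.49,0 , 1/2,1, 4,6,8,8 , 9.69 ]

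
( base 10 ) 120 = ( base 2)1111000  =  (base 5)440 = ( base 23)55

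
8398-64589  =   - 56191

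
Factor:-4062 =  - 2^1*3^1 * 677^1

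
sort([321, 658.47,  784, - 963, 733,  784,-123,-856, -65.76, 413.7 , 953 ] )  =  [-963,-856, - 123, - 65.76,321,413.7 , 658.47,  733,  784,784, 953] 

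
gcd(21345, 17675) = 5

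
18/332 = 9/166 = 0.05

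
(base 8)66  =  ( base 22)2a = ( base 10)54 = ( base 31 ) 1n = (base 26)22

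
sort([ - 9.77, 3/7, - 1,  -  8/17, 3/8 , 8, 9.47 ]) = [ - 9.77,-1, - 8/17,3/8, 3/7, 8 , 9.47]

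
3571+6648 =10219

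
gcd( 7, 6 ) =1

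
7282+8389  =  15671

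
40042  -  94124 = - 54082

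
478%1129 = 478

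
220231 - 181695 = 38536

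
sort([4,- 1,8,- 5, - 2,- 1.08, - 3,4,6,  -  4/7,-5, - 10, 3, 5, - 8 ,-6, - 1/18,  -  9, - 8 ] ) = [ - 10, - 9, - 8 , - 8, - 6, - 5,  -  5,-3,- 2 ,  -  1.08, - 1, - 4/7, - 1/18,3, 4, 4,5, 6,8 ] 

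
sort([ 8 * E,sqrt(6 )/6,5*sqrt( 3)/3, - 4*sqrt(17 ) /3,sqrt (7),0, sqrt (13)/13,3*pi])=[ - 4*sqrt(17)/3,0, sqrt(13)/13,sqrt(6) /6, sqrt(7 ), 5*sqrt(3 )/3, 3*pi,8*E]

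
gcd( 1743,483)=21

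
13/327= 13/327 =0.04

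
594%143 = 22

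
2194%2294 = 2194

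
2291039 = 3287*697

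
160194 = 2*80097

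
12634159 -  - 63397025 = 76031184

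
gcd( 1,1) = 1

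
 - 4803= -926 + -3877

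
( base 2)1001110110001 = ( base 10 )5041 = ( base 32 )4th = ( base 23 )9C4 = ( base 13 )23AA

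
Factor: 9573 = 3^1 * 3191^1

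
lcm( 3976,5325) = 298200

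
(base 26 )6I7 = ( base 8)10663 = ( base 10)4531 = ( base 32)4dj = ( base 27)65m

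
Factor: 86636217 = 3^1*503^1*57413^1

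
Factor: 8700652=2^2 * 397^1*5479^1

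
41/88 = 41/88 = 0.47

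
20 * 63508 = 1270160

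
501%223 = 55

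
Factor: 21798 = 2^1*3^2*7^1 * 173^1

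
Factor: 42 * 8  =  2^4*3^1*7^1 = 336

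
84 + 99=183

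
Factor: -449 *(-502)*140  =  31555720 = 2^3*5^1*7^1*251^1*449^1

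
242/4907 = 242/4907 = 0.05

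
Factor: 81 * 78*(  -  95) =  - 600210 = - 2^1*3^5*5^1*13^1*19^1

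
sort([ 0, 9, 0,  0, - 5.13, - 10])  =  [ - 10,-5.13, 0, 0,0,9]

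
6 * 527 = 3162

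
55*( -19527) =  - 1073985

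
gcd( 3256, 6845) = 37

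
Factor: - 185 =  -5^1*37^1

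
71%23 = 2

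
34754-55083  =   - 20329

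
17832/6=2972 = 2972.00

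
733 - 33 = 700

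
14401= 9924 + 4477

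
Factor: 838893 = 3^1 * 11^2*2311^1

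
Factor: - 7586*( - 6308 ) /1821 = 47852488/1821=2^3*3^(  -  1 ) * 19^1*83^1*607^( - 1 )*3793^1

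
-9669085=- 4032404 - 5636681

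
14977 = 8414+6563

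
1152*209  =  240768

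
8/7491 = 8/7491 = 0.00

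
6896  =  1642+5254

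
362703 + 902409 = 1265112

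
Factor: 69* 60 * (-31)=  - 2^2*3^2*5^1*23^1*31^1 = -128340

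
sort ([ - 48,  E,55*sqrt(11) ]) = [ - 48,E,55*sqrt ( 11)] 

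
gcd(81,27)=27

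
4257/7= 608 + 1/7=608.14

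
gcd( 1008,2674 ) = 14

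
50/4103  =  50/4103=   0.01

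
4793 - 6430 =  - 1637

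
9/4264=9/4264=0.00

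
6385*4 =25540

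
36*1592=57312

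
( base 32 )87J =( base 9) 12512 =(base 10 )8435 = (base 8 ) 20363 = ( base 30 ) 9b5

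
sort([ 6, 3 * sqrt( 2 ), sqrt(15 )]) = [sqrt( 15 ) , 3*sqrt ( 2), 6 ] 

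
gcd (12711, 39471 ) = 669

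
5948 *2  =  11896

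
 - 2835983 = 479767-3315750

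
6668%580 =288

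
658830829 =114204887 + 544625942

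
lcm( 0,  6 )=0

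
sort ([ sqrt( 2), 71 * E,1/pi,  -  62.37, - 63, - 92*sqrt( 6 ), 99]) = [-92 * sqrt(6), - 63,-62.37,1/pi, sqrt( 2),99,71*E ] 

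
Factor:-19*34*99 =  - 2^1*3^2*11^1*17^1*19^1 = -  63954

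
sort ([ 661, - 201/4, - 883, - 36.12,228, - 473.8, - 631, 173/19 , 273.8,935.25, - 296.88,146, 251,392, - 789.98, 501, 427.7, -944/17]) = [ - 883,-789.98  , - 631, - 473.8 , - 296.88, -944/17,-201/4, - 36.12,173/19, 146, 228,251,273.8, 392, 427.7, 501 , 661, 935.25 ] 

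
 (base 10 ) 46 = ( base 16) 2E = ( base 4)232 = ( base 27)1j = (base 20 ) 26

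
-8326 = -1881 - 6445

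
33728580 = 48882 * 690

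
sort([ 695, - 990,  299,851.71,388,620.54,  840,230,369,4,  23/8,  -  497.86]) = [ - 990, - 497.86,23/8, 4,230, 299,369,388,620.54,695 , 840,851.71] 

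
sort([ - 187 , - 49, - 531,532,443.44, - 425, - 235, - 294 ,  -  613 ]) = [ - 613,  -  531, - 425, - 294, - 235  , - 187, - 49,443.44, 532 ]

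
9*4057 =36513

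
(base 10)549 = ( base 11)45a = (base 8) 1045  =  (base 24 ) ml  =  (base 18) 1c9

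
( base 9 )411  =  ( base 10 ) 334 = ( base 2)101001110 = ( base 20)ge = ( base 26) cm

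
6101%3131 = 2970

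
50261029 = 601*83629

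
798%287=224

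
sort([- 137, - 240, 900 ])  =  [ - 240, - 137, 900]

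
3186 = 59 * 54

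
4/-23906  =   - 2/11953 = -  0.00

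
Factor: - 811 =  - 811^1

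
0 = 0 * 59032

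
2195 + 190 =2385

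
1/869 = 1/869= 0.00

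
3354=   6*559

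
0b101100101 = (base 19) if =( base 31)BG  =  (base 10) 357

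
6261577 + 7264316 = 13525893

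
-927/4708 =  - 1 + 3781/4708 = - 0.20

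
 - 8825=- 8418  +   - 407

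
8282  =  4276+4006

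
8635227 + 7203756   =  15838983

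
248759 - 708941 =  - 460182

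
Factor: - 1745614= - 2^1*13^1*67139^1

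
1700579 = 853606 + 846973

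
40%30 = 10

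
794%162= 146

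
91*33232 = 3024112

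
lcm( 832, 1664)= 1664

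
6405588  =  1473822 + 4931766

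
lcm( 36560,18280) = 36560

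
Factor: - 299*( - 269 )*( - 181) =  - 13^1*23^1*181^1*269^1 = - 14558011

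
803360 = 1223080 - 419720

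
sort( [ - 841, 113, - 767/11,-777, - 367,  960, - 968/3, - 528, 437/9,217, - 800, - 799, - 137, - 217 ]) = [ - 841, - 800, - 799, - 777,-528,-367, - 968/3, - 217,-137, - 767/11, 437/9, 113, 217, 960]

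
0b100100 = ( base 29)17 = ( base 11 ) 33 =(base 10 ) 36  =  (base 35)11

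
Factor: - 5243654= - 2^1 * 13^1*41^1*4919^1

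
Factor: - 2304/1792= - 3^2 * 7^( - 1) = -9/7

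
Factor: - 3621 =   -  3^1 *17^1*71^1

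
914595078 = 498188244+416406834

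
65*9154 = 595010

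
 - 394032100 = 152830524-546862624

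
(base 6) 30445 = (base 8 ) 7735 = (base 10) 4061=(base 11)3062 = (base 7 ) 14561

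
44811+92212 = 137023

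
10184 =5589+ 4595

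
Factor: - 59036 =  - 2^2 * 14759^1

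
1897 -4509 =  -  2612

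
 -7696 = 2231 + -9927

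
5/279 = 5/279 = 0.02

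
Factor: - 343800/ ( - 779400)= 191/433 = 191^1*433^( -1)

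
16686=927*18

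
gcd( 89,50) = 1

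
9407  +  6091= 15498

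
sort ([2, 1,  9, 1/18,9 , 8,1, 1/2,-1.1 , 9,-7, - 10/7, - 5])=[ - 7, -5, - 10/7, - 1.1, 1/18, 1/2 , 1,1,2, 8,  9,9, 9 ] 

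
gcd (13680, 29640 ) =2280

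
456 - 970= -514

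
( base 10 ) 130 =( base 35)3p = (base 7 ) 244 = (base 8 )202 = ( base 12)AA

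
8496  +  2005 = 10501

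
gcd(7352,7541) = 1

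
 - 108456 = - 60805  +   - 47651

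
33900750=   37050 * 915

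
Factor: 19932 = 2^2*3^1*11^1* 151^1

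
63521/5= 63521/5  =  12704.20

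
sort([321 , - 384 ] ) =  [ - 384,321] 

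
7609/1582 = 4 + 183/226 = 4.81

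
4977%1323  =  1008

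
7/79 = 7/79 = 0.09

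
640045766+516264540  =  1156310306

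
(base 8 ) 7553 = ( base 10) 3947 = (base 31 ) 43a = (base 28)50R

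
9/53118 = 1/5902 = 0.00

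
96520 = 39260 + 57260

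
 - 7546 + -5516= - 13062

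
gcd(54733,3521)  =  7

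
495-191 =304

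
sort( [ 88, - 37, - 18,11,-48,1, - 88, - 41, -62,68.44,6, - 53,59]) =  [ - 88, - 62, - 53, - 48,- 41, - 37, - 18,1,6,11,59, 68.44, 88] 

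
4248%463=81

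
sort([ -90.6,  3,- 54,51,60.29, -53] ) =[ - 90.6, - 54, - 53,3, 51,  60.29]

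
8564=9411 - 847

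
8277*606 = 5015862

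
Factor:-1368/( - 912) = 2^(-1 )*3^1 = 3/2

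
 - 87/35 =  - 3 + 18/35 = - 2.49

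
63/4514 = 63/4514 =0.01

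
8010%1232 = 618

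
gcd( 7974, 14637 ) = 3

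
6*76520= 459120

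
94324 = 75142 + 19182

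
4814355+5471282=10285637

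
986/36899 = 986/36899 = 0.03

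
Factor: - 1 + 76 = 3^1*5^2 = 75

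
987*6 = 5922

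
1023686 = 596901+426785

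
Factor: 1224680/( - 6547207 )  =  -2^3* 5^1*17^1*1801^1*6547207^( - 1)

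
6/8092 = 3/4046 = 0.00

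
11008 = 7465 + 3543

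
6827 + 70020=76847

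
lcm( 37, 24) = 888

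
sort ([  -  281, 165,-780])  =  [  -  780, - 281, 165 ]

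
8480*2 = 16960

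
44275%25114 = 19161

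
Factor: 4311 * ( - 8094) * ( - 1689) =58934672226  =  2^1 *3^4*19^1* 71^1*479^1 * 563^1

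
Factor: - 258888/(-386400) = 2^( - 2 )*5^( - 2)*67^1 = 67/100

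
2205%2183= 22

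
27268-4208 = 23060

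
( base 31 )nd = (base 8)1326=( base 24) 166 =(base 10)726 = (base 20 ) 1G6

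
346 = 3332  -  2986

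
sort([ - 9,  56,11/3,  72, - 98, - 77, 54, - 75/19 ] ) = [ - 98, -77, - 9,  -  75/19, 11/3,  54, 56,72]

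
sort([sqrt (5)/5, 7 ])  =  [sqrt(5 )/5, 7]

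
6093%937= 471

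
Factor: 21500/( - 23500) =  - 43^1*47^( - 1) = - 43/47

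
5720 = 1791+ 3929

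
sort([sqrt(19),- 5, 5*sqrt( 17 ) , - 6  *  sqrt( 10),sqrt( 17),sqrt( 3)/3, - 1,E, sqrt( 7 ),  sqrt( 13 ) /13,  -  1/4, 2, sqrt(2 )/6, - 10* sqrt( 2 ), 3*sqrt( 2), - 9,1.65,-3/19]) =[  -  6*sqrt (10),-10*sqrt ( 2) ,-9 , - 5 , - 1 , - 1/4 , - 3/19, sqrt( 2) /6 , sqrt( 13)/13, sqrt( 3)/3, 1.65, 2,sqrt( 7 ),  E, sqrt( 17) , 3*sqrt( 2),sqrt( 19 ), 5*sqrt( 17 )] 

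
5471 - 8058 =-2587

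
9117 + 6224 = 15341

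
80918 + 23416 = 104334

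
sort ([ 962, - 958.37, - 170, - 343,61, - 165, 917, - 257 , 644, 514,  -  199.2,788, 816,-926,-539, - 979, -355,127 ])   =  [-979, - 958.37, - 926, - 539, - 355, - 343 , - 257,-199.2,-170,-165,61, 127, 514, 644, 788,  816 , 917,962] 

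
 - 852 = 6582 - 7434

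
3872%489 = 449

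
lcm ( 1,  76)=76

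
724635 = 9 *80515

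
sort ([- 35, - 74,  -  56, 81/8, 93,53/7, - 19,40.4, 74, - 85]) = [ - 85, - 74, - 56, - 35,-19,53/7, 81/8,40.4,74 , 93 ] 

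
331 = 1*331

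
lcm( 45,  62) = 2790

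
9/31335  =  3/10445 = 0.00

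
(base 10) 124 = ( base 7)235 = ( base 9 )147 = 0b1111100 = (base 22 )5e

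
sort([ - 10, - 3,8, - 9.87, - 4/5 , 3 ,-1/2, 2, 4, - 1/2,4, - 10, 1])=[ - 10, - 10, - 9.87,  -  3, - 4/5, - 1/2, - 1/2, 1,2, 3,4,4, 8]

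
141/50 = 141/50 = 2.82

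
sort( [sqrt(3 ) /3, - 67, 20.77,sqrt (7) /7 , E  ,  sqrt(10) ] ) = [ - 67, sqrt( 7)/7, sqrt( 3)/3, E,sqrt (10), 20.77] 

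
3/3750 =1/1250 = 0.00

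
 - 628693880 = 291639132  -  920333012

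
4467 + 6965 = 11432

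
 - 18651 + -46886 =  - 65537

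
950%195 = 170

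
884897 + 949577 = 1834474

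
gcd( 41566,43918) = 14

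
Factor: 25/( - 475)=-19^ ( - 1 ) = - 1/19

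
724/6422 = 362/3211 = 0.11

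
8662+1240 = 9902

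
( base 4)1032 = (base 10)78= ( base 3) 2220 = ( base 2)1001110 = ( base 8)116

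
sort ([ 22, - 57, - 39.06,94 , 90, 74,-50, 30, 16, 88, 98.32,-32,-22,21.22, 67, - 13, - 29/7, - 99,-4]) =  [ - 99, - 57, - 50, - 39.06, - 32, - 22, - 13 ,  -  29/7, - 4, 16,21.22, 22,30,  67, 74, 88, 90, 94,98.32 ] 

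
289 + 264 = 553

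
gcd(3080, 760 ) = 40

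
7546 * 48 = 362208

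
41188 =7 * 5884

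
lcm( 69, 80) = 5520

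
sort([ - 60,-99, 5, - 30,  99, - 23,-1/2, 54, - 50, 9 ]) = [-99, - 60, - 50, - 30, - 23, - 1/2,5,9, 54, 99]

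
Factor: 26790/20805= 94/73 = 2^1*47^1 * 73^(-1 ) 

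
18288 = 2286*8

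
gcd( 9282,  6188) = 3094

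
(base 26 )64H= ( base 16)1051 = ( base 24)761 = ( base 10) 4177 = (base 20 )a8h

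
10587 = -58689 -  - 69276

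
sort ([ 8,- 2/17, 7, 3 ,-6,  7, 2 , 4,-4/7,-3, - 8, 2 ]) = [ - 8, - 6,-3, - 4/7, - 2/17 , 2, 2,3,  4 , 7, 7,8]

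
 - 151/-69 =151/69 = 2.19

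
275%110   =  55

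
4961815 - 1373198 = 3588617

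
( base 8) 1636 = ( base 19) 2AE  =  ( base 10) 926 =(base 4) 32132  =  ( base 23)1H6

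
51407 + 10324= 61731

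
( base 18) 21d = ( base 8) 1247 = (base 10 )679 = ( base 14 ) 367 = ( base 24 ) 147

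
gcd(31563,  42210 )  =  63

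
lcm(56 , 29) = 1624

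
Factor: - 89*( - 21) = 1869  =  3^1*7^1*89^1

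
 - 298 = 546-844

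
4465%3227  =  1238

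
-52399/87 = -52399/87 = - 602.29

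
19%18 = 1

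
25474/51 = 25474/51 = 499.49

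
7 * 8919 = 62433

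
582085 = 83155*7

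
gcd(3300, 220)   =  220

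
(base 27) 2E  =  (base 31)26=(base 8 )104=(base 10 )68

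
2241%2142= 99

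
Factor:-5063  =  - 61^1*83^1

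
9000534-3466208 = 5534326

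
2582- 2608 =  - 26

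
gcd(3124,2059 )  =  71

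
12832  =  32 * 401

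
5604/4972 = 1401/1243 = 1.13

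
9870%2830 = 1380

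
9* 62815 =565335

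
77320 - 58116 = 19204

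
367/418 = 367/418=0.88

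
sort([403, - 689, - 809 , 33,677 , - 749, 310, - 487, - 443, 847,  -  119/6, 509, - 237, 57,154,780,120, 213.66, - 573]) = [ - 809, - 749, - 689, - 573,-487,  -  443, - 237, - 119/6,33, 57,120,154,213.66, 310, 403, 509, 677,780,847]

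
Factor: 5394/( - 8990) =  - 3^1*5^ ( - 1) = - 3/5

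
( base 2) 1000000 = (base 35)1t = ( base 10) 64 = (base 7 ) 121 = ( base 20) 34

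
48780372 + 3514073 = 52294445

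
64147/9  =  64147/9 = 7127.44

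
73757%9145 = 597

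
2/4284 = 1/2142 =0.00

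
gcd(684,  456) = 228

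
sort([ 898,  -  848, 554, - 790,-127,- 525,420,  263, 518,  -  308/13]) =[ -848, - 790,-525 ,-127, - 308/13,263, 420, 518, 554, 898]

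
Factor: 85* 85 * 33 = 3^1*5^2*11^1*17^2 = 238425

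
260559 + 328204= 588763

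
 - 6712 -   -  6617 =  - 95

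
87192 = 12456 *7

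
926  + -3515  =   - 2589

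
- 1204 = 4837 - 6041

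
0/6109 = 0= 0.00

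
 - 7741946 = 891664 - 8633610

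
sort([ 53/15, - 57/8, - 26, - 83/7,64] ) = [ - 26, - 83/7,-57/8,53/15, 64] 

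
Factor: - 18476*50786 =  - 2^3*31^1 * 67^1*149^1*379^1= -938322136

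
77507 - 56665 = 20842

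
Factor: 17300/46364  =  5^2* 67^(-1) =25/67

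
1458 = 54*27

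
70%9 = 7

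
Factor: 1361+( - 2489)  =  -2^3*3^1*47^1 = -  1128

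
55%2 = 1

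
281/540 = 281/540 = 0.52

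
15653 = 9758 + 5895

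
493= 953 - 460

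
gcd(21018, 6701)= 1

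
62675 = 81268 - 18593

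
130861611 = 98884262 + 31977349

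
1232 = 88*14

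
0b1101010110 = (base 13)509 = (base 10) 854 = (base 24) 1BE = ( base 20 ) 22e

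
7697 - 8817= -1120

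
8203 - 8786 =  - 583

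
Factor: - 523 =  -523^1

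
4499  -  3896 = 603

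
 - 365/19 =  - 365/19= - 19.21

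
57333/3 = 19111=19111.00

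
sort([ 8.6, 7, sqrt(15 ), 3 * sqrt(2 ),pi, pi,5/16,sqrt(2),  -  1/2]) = [ - 1/2,  5/16,sqrt (2),  pi, pi, sqrt( 15 ),3 * sqrt( 2),7, 8.6 ]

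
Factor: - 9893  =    -  13^1 * 761^1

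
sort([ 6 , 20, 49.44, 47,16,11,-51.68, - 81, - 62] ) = [ - 81, - 62, - 51.68,6, 11, 16, 20,  47, 49.44]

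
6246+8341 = 14587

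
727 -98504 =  - 97777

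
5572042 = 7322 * 761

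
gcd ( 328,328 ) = 328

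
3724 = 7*532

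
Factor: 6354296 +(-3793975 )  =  31^1*82591^1 = 2560321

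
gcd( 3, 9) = 3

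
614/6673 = 614/6673 = 0.09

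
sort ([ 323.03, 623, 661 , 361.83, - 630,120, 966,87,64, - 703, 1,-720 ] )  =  [ - 720, - 703, - 630 , 1, 64, 87,120,323.03, 361.83, 623,  661, 966 ]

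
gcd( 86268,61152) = 1092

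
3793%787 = 645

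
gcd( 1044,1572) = 12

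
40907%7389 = 3962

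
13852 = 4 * 3463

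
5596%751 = 339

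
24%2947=24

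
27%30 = 27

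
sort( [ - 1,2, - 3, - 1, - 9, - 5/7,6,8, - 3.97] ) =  [-9,- 3.97, - 3, - 1,-1, - 5/7,2,6,8]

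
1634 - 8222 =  - 6588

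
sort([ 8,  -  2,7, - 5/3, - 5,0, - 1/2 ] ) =[-5, - 2, - 5/3, - 1/2,0, 7,8]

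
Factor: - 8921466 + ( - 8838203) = -17759669^1 = - 17759669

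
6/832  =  3/416 = 0.01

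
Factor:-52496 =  - 2^4*17^1*193^1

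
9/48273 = 3/16091 = 0.00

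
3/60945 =1/20315=0.00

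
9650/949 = 10  +  160/949  =  10.17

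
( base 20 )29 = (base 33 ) 1g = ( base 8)61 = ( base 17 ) 2f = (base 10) 49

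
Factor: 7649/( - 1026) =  -2^( - 1)*3^(-3)*19^( - 1)*7649^1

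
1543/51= 1543/51 = 30.25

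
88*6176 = 543488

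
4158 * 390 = 1621620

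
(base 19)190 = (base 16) 214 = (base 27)JJ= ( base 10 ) 532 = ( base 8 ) 1024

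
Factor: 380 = 2^2*5^1*19^1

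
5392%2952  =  2440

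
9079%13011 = 9079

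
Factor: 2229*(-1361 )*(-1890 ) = 5733634410=2^1*3^4*5^1*7^1*743^1*1361^1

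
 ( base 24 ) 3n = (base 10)95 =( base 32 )2V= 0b1011111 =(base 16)5F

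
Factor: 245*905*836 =2^2*5^2 * 7^2*11^1*19^1*181^1 = 185362100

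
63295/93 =63295/93 = 680.59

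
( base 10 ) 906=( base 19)29d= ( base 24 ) 1di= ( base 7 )2433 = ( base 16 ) 38A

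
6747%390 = 117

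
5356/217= 5356/217=24.68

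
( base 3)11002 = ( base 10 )110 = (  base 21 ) 55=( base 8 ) 156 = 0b1101110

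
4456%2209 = 38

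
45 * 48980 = 2204100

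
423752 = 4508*94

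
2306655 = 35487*65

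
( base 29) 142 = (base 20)27J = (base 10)959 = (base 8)1677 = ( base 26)1AN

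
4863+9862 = 14725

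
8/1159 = 8/1159 = 0.01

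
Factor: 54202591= 1013^1*53507^1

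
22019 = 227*97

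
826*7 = 5782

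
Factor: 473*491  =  232243 = 11^1*43^1*491^1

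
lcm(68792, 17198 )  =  68792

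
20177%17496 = 2681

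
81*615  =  49815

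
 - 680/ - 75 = 9 + 1/15 =9.07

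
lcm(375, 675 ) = 3375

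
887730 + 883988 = 1771718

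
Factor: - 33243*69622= - 2314444146 = - 2^1*3^1*7^2*1583^1* 4973^1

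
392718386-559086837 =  - 166368451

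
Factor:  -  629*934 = -587486=-2^1*17^1*37^1*467^1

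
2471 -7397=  - 4926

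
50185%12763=11896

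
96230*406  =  39069380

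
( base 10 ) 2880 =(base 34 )2go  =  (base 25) 4f5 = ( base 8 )5500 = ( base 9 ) 3850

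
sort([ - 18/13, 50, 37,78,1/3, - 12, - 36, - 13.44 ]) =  [ - 36, - 13.44, - 12,- 18/13,1/3,37, 50,78]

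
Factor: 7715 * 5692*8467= 371817975260 = 2^2 *5^1 * 1423^1 * 1543^1 * 8467^1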